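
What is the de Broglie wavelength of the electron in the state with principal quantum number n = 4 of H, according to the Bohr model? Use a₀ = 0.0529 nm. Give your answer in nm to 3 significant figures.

1.33 nm

The Bohr quantisation condition is nλ = 2πr_n.
r_n = n²a₀/Z = 0.846 nm
λ = 2πr_n/n = 2π·0.846/4 = 1.33 nm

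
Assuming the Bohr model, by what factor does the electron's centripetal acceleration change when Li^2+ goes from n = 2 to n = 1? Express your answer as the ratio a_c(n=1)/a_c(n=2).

a_c ∝ Z^3 · n^-4; with Z fixed, a_c ∝ n^-4.
a_c(n=1)/a_c(n=2) = (1/2)^-4 = 16

16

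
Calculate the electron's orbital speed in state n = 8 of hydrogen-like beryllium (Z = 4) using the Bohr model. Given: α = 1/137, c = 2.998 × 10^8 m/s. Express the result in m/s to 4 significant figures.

1.094 × 10^6 m/s

v_n = Zαc/n = 4 × 0.007299 × 2.998 × 10^8 / 8
    = 1.094 × 10^6 m/s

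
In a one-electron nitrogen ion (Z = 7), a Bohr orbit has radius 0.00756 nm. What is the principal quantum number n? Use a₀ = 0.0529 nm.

1

r_n = n²a₀/Z ⇒ n² = rZ/a₀ = 0.00756 × 7 / 0.0529 ≈ 1.00
n = 1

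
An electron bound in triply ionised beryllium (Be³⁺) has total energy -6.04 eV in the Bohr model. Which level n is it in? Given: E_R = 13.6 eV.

E_n = −E_R Z²/n² ⇒ n² = E_R Z²/(−E_n) = 13.6 × 4² / 6.04 ≈ 36.03
n = 6

6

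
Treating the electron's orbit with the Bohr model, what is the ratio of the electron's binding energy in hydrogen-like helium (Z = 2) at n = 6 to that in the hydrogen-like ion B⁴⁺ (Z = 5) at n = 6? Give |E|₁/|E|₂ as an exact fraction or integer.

|E| ∝ Z^2 · n^-2
|E|₁/|E|₂ = (2/5)^2 · (6/6)^-2 = 4/25

4/25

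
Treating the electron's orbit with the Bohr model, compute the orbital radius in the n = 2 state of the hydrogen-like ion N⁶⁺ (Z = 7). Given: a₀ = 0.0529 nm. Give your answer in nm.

0.0302 nm

r_n = n²a₀/Z = 2² × 0.0529 / 7
    = 4 × 0.0529 / 7 = 0.0302 nm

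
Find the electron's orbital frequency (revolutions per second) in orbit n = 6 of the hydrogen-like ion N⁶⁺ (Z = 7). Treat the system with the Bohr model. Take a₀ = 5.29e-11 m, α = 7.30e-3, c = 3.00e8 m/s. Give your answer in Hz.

r = n²a₀/Z = 2.72e-10 m, v = Zαc/n = 2.56e6 m/s
f = v/(2πr) = 1.49e15 Hz

1.49e15 Hz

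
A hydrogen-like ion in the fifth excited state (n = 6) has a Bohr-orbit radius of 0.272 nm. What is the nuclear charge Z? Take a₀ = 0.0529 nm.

r_n = n²a₀/Z ⇒ Z = n²a₀/r = 6² × 0.0529 / 0.272 ≈ 7.00
Z = 7

7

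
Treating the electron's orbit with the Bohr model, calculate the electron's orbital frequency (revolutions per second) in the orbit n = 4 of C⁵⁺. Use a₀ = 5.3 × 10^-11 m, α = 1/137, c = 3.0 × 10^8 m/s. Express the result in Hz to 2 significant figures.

r = n²a₀/Z = 1.4 × 10^-10 m, v = Zαc/n = 3.3 × 10^6 m/s
f = v/(2πr) = 3.7 × 10^15 Hz

3.7 × 10^15 Hz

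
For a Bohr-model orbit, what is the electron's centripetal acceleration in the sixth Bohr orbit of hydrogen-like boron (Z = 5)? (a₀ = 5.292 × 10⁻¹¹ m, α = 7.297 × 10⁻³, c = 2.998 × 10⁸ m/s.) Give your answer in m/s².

r = n²a₀/Z = 3.810 × 10⁻¹⁰ m, v = Zαc/n = 1.823 × 10⁶ m/s
a = v²/r = (1.823 × 10⁶)² / 3.810 × 10⁻¹⁰ = 8.722 × 10²¹ m/s²

8.722 × 10²¹ m/s²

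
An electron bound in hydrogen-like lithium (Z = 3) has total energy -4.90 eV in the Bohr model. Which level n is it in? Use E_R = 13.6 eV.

5

E_n = −E_R Z²/n² ⇒ n² = E_R Z²/(−E_n) = 13.6 × 3² / 4.90 ≈ 24.98
n = 5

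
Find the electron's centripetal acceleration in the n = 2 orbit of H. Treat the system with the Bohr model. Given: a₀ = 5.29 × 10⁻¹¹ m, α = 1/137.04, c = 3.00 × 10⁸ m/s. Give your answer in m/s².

5.66 × 10²¹ m/s²

r = n²a₀/Z = 2.12 × 10⁻¹⁰ m, v = Zαc/n = 1.09 × 10⁶ m/s
a = v²/r = (1.09 × 10⁶)² / 2.12 × 10⁻¹⁰ = 5.66 × 10²¹ m/s²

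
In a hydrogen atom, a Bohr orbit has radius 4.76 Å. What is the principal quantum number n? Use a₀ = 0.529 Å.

r_n = n²a₀/Z ⇒ n² = rZ/a₀ = 4.76 × 1 / 0.529 ≈ 9.00
n = 3

3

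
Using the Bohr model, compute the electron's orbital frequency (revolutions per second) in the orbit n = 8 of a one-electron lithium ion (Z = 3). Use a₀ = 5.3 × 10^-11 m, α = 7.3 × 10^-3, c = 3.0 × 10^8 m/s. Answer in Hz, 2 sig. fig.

r = n²a₀/Z = 1.1 × 10^-9 m, v = Zαc/n = 8.2 × 10^5 m/s
f = v/(2πr) = 1.2 × 10^14 Hz

1.2 × 10^14 Hz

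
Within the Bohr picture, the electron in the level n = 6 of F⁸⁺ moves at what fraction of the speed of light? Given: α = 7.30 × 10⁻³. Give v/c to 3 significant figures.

v_n = Zαc/n, so v/c = Zα/n = 9 × 0.00730 / 6 = 0.0109

0.0109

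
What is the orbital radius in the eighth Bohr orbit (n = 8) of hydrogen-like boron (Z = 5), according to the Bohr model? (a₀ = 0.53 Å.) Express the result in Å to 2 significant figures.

r_n = n²a₀/Z = 8² × 0.53 / 5
    = 64 × 0.53 / 5 = 6.8 Å

6.8 Å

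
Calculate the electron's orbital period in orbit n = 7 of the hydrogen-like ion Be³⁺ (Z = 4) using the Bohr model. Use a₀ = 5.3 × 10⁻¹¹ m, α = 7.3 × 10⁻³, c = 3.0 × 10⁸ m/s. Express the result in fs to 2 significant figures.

3.3 fs

r = n²a₀/Z = 7²·5.3 × 10⁻¹¹/4 = 6.5 × 10⁻¹⁰ m
v = Zαc/n = 4·0.0073·3.0 × 10⁸/7 = 1.3 × 10⁶ m/s
T = 2πr/v = 3.3 × 10⁻¹⁵ s = 3.3 fs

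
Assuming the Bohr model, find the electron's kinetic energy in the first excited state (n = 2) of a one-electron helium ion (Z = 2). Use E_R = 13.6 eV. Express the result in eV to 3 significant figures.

For a Coulomb orbit the virial theorem gives K = −E_n.
E_n = −E_R·Z²/n², so K = E_R·Z²/n² = 13.6 × 2²/2² = 13.6 eV

13.6 eV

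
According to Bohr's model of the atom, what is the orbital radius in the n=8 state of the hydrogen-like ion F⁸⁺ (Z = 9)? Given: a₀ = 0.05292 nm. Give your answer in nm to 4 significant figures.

r_n = n²a₀/Z = 8² × 0.05292 / 9
    = 64 × 0.05292 / 9 = 0.3763 nm

0.3763 nm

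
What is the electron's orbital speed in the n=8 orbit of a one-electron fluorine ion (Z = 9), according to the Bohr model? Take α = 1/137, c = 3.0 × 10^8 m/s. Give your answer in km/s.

2500 km/s

v_n = Zαc/n = 9 × 0.0073 × 3.0 × 10^8 / 8
    = 2500 km/s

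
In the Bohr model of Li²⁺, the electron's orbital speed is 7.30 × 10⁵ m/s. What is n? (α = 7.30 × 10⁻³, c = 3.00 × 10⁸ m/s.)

9

v_n = Zαc/n ⇒ n = Zαc/v = 3 × 0.00730 × 3.00 × 10⁸ / 7.30 × 10⁵ ≈ 9.00
n = 9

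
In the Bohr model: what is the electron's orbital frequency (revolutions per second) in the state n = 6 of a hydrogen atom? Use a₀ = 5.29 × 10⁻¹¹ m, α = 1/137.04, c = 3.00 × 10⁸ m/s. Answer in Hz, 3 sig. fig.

3.05 × 10¹³ Hz

r = n²a₀/Z = 1.90 × 10⁻⁹ m, v = Zαc/n = 3.65 × 10⁵ m/s
f = v/(2πr) = 3.05 × 10¹³ Hz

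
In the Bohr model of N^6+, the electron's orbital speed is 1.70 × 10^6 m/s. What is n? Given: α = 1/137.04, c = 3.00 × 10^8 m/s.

9

v_n = Zαc/n ⇒ n = Zαc/v = 7 × 0.00730 × 3.00 × 10^8 / 1.70 × 10^6 ≈ 9.01
n = 9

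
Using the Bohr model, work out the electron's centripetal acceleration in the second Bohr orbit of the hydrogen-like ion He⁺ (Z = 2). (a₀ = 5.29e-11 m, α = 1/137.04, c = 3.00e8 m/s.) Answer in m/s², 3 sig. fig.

4.53e22 m/s²

r = n²a₀/Z = 1.06e-10 m, v = Zαc/n = 2.19e6 m/s
a = v²/r = (2.19e6)² / 1.06e-10 = 4.53e22 m/s²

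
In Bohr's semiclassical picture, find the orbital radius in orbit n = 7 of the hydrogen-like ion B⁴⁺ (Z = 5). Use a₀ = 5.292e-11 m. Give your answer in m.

r_n = n²a₀/Z = 7² × 5.292e-11 / 5
    = 49 × 5.292e-11 / 5 = 5.186e-10 m

5.186e-10 m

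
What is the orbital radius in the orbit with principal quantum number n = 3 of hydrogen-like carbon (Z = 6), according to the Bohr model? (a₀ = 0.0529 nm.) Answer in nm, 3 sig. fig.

0.0794 nm

r_n = n²a₀/Z = 3² × 0.0529 / 6
    = 9 × 0.0529 / 6 = 0.0794 nm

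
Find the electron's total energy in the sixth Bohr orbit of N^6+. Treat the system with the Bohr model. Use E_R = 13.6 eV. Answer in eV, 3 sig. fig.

-18.5 eV

E_n = −E_R·Z²/n² = −13.6 × 7²/6² = -18.5 eV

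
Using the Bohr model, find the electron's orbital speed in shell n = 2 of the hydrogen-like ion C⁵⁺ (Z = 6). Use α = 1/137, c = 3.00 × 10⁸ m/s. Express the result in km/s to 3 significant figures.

6570 km/s

v_n = Zαc/n = 6 × 0.00730 × 3.00 × 10⁸ / 2
    = 6570 km/s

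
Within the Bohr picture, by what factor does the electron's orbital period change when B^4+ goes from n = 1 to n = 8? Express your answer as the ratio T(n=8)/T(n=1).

T ∝ Z^-2 · n^3; with Z fixed, T ∝ n^3.
T(n=8)/T(n=1) = (8/1)^3 = 512

512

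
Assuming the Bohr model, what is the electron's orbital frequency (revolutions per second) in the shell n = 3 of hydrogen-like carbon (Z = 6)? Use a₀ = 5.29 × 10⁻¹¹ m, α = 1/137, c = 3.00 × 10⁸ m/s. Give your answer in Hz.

8.78 × 10¹⁵ Hz

r = n²a₀/Z = 7.94 × 10⁻¹¹ m, v = Zαc/n = 4.38 × 10⁶ m/s
f = v/(2πr) = 8.78 × 10¹⁵ Hz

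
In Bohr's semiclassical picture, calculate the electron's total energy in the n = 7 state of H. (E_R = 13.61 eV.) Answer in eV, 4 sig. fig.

E_n = −E_R·Z²/n² = −13.61 × 1²/7² = -0.2778 eV

-0.2778 eV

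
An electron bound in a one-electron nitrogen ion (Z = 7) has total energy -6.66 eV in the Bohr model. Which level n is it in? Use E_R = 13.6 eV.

E_n = −E_R Z²/n² ⇒ n² = E_R Z²/(−E_n) = 13.6 × 7² / 6.66 ≈ 100.06
n = 10

10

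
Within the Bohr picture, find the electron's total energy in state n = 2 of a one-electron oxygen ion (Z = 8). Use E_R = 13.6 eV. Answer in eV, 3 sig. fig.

-218 eV

E_n = −E_R·Z²/n² = −13.6 × 8²/2² = -218 eV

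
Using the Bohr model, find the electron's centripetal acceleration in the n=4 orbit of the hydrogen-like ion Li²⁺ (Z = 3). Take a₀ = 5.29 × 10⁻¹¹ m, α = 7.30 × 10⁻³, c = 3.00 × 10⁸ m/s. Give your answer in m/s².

r = n²a₀/Z = 2.82 × 10⁻¹⁰ m, v = Zαc/n = 1.64 × 10⁶ m/s
a = v²/r = (1.64 × 10⁶)² / 2.82 × 10⁻¹⁰ = 9.56 × 10²¹ m/s²

9.56 × 10²¹ m/s²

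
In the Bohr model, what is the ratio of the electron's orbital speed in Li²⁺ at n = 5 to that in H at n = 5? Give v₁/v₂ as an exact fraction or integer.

3

v ∝ Z^1 · n^-1
v₁/v₂ = (3/1)^1 · (5/5)^-1 = 3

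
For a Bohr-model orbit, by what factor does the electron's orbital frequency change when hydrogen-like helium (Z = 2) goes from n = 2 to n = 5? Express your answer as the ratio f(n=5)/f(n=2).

f ∝ Z^2 · n^-3; with Z fixed, f ∝ n^-3.
f(n=5)/f(n=2) = (5/2)^-3 = 8/125

8/125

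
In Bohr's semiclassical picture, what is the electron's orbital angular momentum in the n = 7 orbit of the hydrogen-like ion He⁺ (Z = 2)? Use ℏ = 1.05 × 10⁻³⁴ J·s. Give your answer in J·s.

7.35 × 10⁻³⁴ J·s

L_n = nℏ = 7 × 1.05 × 10⁻³⁴ = 7.35 × 10⁻³⁴ J·s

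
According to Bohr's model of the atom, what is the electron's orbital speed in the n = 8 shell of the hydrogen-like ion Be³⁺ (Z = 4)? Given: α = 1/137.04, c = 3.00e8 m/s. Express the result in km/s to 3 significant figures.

1090 km/s

v_n = Zαc/n = 4 × 0.00730 × 3.00e8 / 8
    = 1090 km/s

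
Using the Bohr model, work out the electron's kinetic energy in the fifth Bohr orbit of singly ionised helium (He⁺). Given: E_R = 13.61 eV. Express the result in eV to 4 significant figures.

For a Coulomb orbit the virial theorem gives K = −E_n.
E_n = −E_R·Z²/n², so K = E_R·Z²/n² = 13.61 × 2²/5² = 2.178 eV

2.178 eV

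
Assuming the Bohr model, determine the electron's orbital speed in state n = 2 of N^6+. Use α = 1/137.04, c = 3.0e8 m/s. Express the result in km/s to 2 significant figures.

7700 km/s

v_n = Zαc/n = 7 × 0.0073 × 3.0e8 / 2
    = 7700 km/s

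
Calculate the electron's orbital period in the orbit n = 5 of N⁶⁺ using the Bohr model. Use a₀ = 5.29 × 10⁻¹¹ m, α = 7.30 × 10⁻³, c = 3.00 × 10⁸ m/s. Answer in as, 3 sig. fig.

387 as

r = n²a₀/Z = 5²·5.29 × 10⁻¹¹/7 = 1.89 × 10⁻¹⁰ m
v = Zαc/n = 7·0.00730·3.00 × 10⁸/5 = 3.07 × 10⁶ m/s
T = 2πr/v = 3.87 × 10⁻¹⁶ s = 387 as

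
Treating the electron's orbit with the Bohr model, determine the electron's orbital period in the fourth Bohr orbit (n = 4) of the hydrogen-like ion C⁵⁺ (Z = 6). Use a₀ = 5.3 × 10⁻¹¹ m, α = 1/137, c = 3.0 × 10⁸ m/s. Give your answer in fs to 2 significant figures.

r = n²a₀/Z = 4²·5.3 × 10⁻¹¹/6 = 1.4 × 10⁻¹⁰ m
v = Zαc/n = 6·0.0073·3.0 × 10⁸/4 = 3.3 × 10⁶ m/s
T = 2πr/v = 2.7 × 10⁻¹⁶ s = 0.27 fs

0.27 fs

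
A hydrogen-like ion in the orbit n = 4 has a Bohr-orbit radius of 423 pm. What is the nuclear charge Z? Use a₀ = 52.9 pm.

2

r_n = n²a₀/Z ⇒ Z = n²a₀/r = 4² × 52.9 / 423 ≈ 2.00
Z = 2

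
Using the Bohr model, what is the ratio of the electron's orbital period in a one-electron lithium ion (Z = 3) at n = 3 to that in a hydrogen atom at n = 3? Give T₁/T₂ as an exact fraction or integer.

T ∝ Z^-2 · n^3
T₁/T₂ = (3/1)^-2 · (3/3)^3 = 1/9

1/9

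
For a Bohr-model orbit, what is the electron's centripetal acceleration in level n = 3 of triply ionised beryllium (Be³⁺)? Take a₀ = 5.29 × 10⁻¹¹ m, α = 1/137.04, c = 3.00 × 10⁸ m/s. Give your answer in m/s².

7.16 × 10²² m/s²

r = n²a₀/Z = 1.19 × 10⁻¹⁰ m, v = Zαc/n = 2.92 × 10⁶ m/s
a = v²/r = (2.92 × 10⁶)² / 1.19 × 10⁻¹⁰ = 7.16 × 10²² m/s²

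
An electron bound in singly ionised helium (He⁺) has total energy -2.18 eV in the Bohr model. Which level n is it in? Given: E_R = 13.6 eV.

5

E_n = −E_R Z²/n² ⇒ n² = E_R Z²/(−E_n) = 13.6 × 2² / 2.18 ≈ 24.95
n = 5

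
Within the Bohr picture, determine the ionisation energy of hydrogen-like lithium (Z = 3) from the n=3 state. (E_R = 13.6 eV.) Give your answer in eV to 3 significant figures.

E_n = −E_R·Z²/n² = −13.6 × 3²/3² eV = -13.6 eV
Ionisation energy = −E_n = 13.6 eV

13.6 eV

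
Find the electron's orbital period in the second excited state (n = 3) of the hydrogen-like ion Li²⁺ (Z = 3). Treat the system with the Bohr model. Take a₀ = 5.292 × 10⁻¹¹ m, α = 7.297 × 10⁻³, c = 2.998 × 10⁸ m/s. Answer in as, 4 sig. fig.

456.0 as

r = n²a₀/Z = 3²·5.292 × 10⁻¹¹/3 = 1.588 × 10⁻¹⁰ m
v = Zαc/n = 3·0.007297·2.998 × 10⁸/3 = 2.188 × 10⁶ m/s
T = 2πr/v = 4.560 × 10⁻¹⁶ s = 456.0 as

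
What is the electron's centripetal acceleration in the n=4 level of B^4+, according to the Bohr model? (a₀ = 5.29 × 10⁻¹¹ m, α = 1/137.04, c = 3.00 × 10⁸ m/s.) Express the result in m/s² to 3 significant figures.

4.42 × 10²² m/s²

r = n²a₀/Z = 1.69 × 10⁻¹⁰ m, v = Zαc/n = 2.74 × 10⁶ m/s
a = v²/r = (2.74 × 10⁶)² / 1.69 × 10⁻¹⁰ = 4.42 × 10²² m/s²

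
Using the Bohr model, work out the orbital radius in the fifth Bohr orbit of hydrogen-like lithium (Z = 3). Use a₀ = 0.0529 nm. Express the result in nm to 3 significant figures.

r_n = n²a₀/Z = 5² × 0.0529 / 3
    = 25 × 0.0529 / 3 = 0.441 nm

0.441 nm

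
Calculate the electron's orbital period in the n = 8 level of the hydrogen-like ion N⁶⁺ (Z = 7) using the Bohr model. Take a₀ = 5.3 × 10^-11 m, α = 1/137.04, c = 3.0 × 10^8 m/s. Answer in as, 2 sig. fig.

r = n²a₀/Z = 8²·5.3 × 10^-11/7 = 4.8 × 10^-10 m
v = Zαc/n = 7·0.0073·3.0 × 10^8/8 = 1.9 × 10^6 m/s
T = 2πr/v = 1.6 × 10^-15 s = 1600 as

1600 as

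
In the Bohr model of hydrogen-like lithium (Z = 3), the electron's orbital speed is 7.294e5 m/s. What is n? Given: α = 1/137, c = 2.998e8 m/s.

v_n = Zαc/n ⇒ n = Zαc/v = 3 × 0.007299 × 2.998e8 / 7.294e5 ≈ 9.00
n = 9

9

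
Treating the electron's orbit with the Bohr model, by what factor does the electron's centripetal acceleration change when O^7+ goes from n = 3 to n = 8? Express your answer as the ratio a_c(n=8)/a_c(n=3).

81/4096

a_c ∝ Z^3 · n^-4; with Z fixed, a_c ∝ n^-4.
a_c(n=8)/a_c(n=3) = (8/3)^-4 = 81/4096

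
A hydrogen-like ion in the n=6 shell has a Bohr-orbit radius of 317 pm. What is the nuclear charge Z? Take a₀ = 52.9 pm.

r_n = n²a₀/Z ⇒ Z = n²a₀/r = 6² × 52.9 / 317 ≈ 6.01
Z = 6

6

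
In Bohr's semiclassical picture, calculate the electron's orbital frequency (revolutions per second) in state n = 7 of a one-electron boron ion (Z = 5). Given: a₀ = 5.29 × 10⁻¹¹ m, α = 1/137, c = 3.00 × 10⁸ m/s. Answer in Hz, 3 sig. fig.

4.80 × 10¹⁴ Hz

r = n²a₀/Z = 5.18 × 10⁻¹⁰ m, v = Zαc/n = 1.56 × 10⁶ m/s
f = v/(2πr) = 4.80 × 10¹⁴ Hz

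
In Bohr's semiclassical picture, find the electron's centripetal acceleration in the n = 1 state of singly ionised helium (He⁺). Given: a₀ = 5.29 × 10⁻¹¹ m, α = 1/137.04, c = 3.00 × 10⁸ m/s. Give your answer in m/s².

7.25 × 10²³ m/s²

r = n²a₀/Z = 2.65 × 10⁻¹¹ m, v = Zαc/n = 4.38 × 10⁶ m/s
a = v²/r = (4.38 × 10⁶)² / 2.65 × 10⁻¹¹ = 7.25 × 10²³ m/s²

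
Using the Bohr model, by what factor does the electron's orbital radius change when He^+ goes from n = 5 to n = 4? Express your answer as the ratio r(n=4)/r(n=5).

r ∝ Z^-1 · n^2; with Z fixed, r ∝ n^2.
r(n=4)/r(n=5) = (4/5)^2 = 16/25

16/25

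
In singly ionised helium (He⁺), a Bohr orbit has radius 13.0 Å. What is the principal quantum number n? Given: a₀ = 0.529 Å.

7

r_n = n²a₀/Z ⇒ n² = rZ/a₀ = 13.0 × 2 / 0.529 ≈ 49.15
n = 7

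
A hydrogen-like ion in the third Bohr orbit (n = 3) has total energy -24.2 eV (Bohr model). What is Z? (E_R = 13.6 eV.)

E_n = −E_R Z²/n² ⇒ Z² = −E_n n²/E_R = 24.2 × 3² / 13.6 ≈ 16.01
Z = 4

4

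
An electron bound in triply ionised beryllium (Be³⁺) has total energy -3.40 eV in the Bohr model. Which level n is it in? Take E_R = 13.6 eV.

8

E_n = −E_R Z²/n² ⇒ n² = E_R Z²/(−E_n) = 13.6 × 4² / 3.40 ≈ 64.00
n = 8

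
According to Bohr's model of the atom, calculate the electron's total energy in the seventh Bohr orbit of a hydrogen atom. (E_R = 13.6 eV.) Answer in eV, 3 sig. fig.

E_n = −E_R·Z²/n² = −13.6 × 1²/7² = -0.278 eV

-0.278 eV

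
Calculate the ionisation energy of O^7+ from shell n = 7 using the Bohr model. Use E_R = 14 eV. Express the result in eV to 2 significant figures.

18 eV

E_n = −E_R·Z²/n² = −14 × 8²/7² eV = -18 eV
Ionisation energy = −E_n = 18 eV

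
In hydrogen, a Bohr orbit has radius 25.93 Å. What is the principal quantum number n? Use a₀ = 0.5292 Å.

r_n = n²a₀/Z ⇒ n² = rZ/a₀ = 25.93 × 1 / 0.5292 ≈ 49.00
n = 7

7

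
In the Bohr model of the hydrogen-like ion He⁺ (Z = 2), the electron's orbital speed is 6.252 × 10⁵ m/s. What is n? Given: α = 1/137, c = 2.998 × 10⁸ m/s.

v_n = Zαc/n ⇒ n = Zαc/v = 2 × 0.007299 × 2.998 × 10⁸ / 6.252 × 10⁵ ≈ 7.00
n = 7

7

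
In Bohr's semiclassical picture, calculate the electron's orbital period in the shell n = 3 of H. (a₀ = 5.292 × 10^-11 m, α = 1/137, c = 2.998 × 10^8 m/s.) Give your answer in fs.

r = n²a₀/Z = 3²·5.292 × 10^-11/1 = 4.763 × 10^-10 m
v = Zαc/n = 1·0.007299·2.998 × 10^8/3 = 7.294 × 10^5 m/s
T = 2πr/v = 4.103 × 10^-15 s = 4.103 fs

4.103 fs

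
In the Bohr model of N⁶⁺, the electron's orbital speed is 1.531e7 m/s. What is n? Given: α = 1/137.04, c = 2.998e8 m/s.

1

v_n = Zαc/n ⇒ n = Zαc/v = 7 × 0.007297 × 2.998e8 / 1.531e7 ≈ 1.00
n = 1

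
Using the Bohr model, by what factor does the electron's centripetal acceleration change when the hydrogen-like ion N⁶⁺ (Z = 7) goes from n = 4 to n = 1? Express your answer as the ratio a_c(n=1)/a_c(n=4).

a_c ∝ Z^3 · n^-4; with Z fixed, a_c ∝ n^-4.
a_c(n=1)/a_c(n=4) = (1/4)^-4 = 256

256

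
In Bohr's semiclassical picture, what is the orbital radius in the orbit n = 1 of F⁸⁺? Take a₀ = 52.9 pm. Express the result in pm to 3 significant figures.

r_n = n²a₀/Z = 1² × 52.9 / 9
    = 1 × 52.9 / 9 = 5.88 pm

5.88 pm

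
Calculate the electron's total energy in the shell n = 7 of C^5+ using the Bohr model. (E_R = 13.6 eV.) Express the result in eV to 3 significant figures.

E_n = −E_R·Z²/n² = −13.6 × 6²/7² = -9.99 eV

-9.99 eV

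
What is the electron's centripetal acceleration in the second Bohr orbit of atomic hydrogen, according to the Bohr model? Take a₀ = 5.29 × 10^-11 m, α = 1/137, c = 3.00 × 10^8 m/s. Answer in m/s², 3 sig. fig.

5.67 × 10^21 m/s²

r = n²a₀/Z = 2.12 × 10^-10 m, v = Zαc/n = 1.09 × 10^6 m/s
a = v²/r = (1.09 × 10^6)² / 2.12 × 10^-10 = 5.67 × 10^21 m/s²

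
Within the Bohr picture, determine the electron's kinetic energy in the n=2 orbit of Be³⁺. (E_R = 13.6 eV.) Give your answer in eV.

For a Coulomb orbit the virial theorem gives K = −E_n.
E_n = −E_R·Z²/n², so K = E_R·Z²/n² = 13.6 × 4²/2² = 54.4 eV

54.4 eV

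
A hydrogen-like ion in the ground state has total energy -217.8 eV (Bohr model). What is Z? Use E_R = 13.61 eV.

4

E_n = −E_R Z²/n² ⇒ Z² = −E_n n²/E_R = 217.8 × 1² / 13.61 ≈ 16.00
Z = 4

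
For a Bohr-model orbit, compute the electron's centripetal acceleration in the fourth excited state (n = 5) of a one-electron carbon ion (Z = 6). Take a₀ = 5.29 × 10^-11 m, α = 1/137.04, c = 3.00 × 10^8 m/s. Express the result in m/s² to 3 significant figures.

3.13 × 10^22 m/s²

r = n²a₀/Z = 2.20 × 10^-10 m, v = Zαc/n = 2.63 × 10^6 m/s
a = v²/r = (2.63 × 10^6)² / 2.20 × 10^-10 = 3.13 × 10^22 m/s²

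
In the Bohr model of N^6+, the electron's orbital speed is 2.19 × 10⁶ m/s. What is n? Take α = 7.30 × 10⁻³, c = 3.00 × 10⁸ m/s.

v_n = Zαc/n ⇒ n = Zαc/v = 7 × 0.00730 × 3.00 × 10⁸ / 2.19 × 10⁶ ≈ 7.00
n = 7

7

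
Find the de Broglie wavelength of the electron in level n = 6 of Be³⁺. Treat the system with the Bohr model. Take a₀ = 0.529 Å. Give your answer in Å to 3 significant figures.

4.99 Å

The Bohr quantisation condition is nλ = 2πr_n.
r_n = n²a₀/Z = 4.76 Å
λ = 2πr_n/n = 2π·4.76/6 = 4.99 Å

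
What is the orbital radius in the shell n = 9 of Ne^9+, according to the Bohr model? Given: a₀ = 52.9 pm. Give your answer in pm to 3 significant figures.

r_n = n²a₀/Z = 9² × 52.9 / 10
    = 81 × 52.9 / 10 = 428 pm

428 pm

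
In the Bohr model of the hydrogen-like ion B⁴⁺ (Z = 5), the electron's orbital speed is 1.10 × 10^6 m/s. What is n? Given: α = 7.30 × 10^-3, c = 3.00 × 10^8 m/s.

10

v_n = Zαc/n ⇒ n = Zαc/v = 5 × 0.00730 × 3.00 × 10^8 / 1.10 × 10^6 ≈ 9.95
n = 10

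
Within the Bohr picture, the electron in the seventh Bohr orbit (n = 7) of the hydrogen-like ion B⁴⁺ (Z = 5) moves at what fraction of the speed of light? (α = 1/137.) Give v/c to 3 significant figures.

0.00521

v_n = Zαc/n, so v/c = Zα/n = 5 × 0.00730 / 7 = 0.00521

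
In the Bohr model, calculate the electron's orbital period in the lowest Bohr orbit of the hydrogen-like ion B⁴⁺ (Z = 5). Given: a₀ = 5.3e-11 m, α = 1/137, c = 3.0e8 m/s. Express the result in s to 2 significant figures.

r = n²a₀/Z = 1²·5.3e-11/5 = 1.1e-11 m
v = Zαc/n = 5·0.0073·3.0e8/1 = 1.1e7 m/s
T = 2πr/v = 6.1e-18 s

6.1e-18 s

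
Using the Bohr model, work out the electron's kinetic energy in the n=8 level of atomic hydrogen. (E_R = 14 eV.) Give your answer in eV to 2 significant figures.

0.22 eV

For a Coulomb orbit the virial theorem gives K = −E_n.
E_n = −E_R·Z²/n², so K = E_R·Z²/n² = 14 × 1²/8² = 0.22 eV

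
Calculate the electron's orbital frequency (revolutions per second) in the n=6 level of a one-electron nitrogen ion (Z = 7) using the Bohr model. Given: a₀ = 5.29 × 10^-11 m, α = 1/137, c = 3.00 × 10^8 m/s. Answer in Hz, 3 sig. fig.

1.49 × 10^15 Hz

r = n²a₀/Z = 2.72 × 10^-10 m, v = Zαc/n = 2.55 × 10^6 m/s
f = v/(2πr) = 1.49 × 10^15 Hz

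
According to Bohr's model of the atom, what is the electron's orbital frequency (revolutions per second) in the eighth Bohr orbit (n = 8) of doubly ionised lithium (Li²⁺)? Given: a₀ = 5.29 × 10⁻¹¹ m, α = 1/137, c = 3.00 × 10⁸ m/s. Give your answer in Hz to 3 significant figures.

r = n²a₀/Z = 1.13 × 10⁻⁹ m, v = Zαc/n = 8.21 × 10⁵ m/s
f = v/(2πr) = 1.16 × 10¹⁴ Hz

1.16 × 10¹⁴ Hz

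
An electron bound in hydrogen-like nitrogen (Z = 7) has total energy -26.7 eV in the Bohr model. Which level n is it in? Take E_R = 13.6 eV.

5

E_n = −E_R Z²/n² ⇒ n² = E_R Z²/(−E_n) = 13.6 × 7² / 26.7 ≈ 24.96
n = 5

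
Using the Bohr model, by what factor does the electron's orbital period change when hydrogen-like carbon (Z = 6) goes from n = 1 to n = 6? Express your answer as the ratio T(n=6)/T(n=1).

216

T ∝ Z^-2 · n^3; with Z fixed, T ∝ n^3.
T(n=6)/T(n=1) = (6/1)^3 = 216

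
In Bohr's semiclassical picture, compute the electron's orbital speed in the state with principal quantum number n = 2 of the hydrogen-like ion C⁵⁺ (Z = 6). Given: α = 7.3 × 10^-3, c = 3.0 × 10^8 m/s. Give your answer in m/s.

6.6 × 10^6 m/s

v_n = Zαc/n = 6 × 0.0073 × 3.0 × 10^8 / 2
    = 6.6 × 10^6 m/s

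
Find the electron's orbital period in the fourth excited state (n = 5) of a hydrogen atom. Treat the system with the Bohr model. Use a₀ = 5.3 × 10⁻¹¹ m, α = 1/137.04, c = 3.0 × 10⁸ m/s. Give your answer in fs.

19 fs

r = n²a₀/Z = 5²·5.3 × 10⁻¹¹/1 = 1.3 × 10⁻⁹ m
v = Zαc/n = 1·0.0073·3.0 × 10⁸/5 = 4.4 × 10⁵ m/s
T = 2πr/v = 1.9 × 10⁻¹⁴ s = 19 fs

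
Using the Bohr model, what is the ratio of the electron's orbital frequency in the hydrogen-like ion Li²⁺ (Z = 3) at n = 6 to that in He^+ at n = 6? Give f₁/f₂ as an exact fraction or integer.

f ∝ Z^2 · n^-3
f₁/f₂ = (3/2)^2 · (6/6)^-3 = 9/4

9/4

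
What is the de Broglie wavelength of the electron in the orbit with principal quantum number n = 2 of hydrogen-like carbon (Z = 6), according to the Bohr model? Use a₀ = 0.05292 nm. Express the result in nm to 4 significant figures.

The Bohr quantisation condition is nλ = 2πr_n.
r_n = n²a₀/Z = 0.03528 nm
λ = 2πr_n/n = 2π·0.03528/2 = 0.1108 nm

0.1108 nm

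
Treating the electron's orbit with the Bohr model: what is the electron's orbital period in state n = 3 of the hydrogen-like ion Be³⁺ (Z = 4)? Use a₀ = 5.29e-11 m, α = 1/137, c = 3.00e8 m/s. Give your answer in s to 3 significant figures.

2.56e-16 s

r = n²a₀/Z = 3²·5.29e-11/4 = 1.19e-10 m
v = Zαc/n = 4·0.00730·3.00e8/3 = 2.92e6 m/s
T = 2πr/v = 2.56e-16 s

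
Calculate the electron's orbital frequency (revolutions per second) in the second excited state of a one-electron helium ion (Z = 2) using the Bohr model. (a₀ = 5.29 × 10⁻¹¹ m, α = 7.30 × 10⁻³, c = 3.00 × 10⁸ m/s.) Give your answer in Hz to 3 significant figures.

9.76 × 10¹⁴ Hz

r = n²a₀/Z = 2.38 × 10⁻¹⁰ m, v = Zαc/n = 1.46 × 10⁶ m/s
f = v/(2πr) = 9.76 × 10¹⁴ Hz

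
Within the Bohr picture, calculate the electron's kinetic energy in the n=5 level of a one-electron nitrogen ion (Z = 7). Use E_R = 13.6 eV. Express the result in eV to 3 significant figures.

For a Coulomb orbit the virial theorem gives K = −E_n.
E_n = −E_R·Z²/n², so K = E_R·Z²/n² = 13.6 × 7²/5² = 26.7 eV

26.7 eV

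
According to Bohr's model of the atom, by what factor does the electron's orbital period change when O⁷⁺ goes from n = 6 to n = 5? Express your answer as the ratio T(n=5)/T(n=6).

T ∝ Z^-2 · n^3; with Z fixed, T ∝ n^3.
T(n=5)/T(n=6) = (5/6)^3 = 125/216

125/216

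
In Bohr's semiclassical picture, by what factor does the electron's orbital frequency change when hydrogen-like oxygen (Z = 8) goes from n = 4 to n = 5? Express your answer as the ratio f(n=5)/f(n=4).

f ∝ Z^2 · n^-3; with Z fixed, f ∝ n^-3.
f(n=5)/f(n=4) = (5/4)^-3 = 64/125

64/125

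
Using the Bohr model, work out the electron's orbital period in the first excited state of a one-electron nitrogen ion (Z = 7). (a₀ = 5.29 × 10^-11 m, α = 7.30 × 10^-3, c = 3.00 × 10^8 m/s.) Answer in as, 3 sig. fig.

r = n²a₀/Z = 2²·5.29 × 10^-11/7 = 3.02 × 10^-11 m
v = Zαc/n = 7·0.00730·3.00 × 10^8/2 = 7.67 × 10^6 m/s
T = 2πr/v = 2.48 × 10^-17 s = 24.8 as

24.8 as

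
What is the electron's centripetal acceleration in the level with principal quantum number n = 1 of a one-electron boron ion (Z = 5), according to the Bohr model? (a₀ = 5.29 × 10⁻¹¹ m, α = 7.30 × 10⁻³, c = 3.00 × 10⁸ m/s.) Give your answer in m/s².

1.13 × 10²⁵ m/s²

r = n²a₀/Z = 1.06 × 10⁻¹¹ m, v = Zαc/n = 1.09 × 10⁷ m/s
a = v²/r = (1.09 × 10⁷)² / 1.06 × 10⁻¹¹ = 1.13 × 10²⁵ m/s²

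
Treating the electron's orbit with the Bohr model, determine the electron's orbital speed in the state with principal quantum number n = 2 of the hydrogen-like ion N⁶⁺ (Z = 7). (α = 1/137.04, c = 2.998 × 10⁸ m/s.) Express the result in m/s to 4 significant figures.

7.657 × 10⁶ m/s

v_n = Zαc/n = 7 × 0.007297 × 2.998 × 10⁸ / 2
    = 7.657 × 10⁶ m/s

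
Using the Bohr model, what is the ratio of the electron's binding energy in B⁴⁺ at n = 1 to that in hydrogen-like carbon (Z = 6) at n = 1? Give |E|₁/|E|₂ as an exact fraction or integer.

25/36

|E| ∝ Z^2 · n^-2
|E|₁/|E|₂ = (5/6)^2 · (1/1)^-2 = 25/36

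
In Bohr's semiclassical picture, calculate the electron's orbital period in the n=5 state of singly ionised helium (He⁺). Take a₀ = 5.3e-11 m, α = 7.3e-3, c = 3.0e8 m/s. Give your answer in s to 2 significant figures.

4.8e-15 s

r = n²a₀/Z = 5²·5.3e-11/2 = 6.6e-10 m
v = Zαc/n = 2·0.0073·3.0e8/5 = 8.8e5 m/s
T = 2πr/v = 4.8e-15 s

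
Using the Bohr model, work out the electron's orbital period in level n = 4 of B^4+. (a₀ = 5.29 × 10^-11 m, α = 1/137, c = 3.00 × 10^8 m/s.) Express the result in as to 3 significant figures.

r = n²a₀/Z = 4²·5.29 × 10^-11/5 = 1.69 × 10^-10 m
v = Zαc/n = 5·0.00730·3.00 × 10^8/4 = 2.74 × 10^6 m/s
T = 2πr/v = 3.89 × 10^-16 s = 389 as

389 as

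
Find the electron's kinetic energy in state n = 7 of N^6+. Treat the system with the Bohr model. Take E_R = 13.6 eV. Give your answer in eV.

For a Coulomb orbit the virial theorem gives K = −E_n.
E_n = −E_R·Z²/n², so K = E_R·Z²/n² = 13.6 × 7²/7² = 13.6 eV

13.6 eV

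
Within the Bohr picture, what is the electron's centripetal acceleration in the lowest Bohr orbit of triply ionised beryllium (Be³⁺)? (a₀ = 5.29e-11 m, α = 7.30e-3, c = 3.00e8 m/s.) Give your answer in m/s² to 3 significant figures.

r = n²a₀/Z = 1.32e-11 m, v = Zαc/n = 8.76e6 m/s
a = v²/r = (8.76e6)² / 1.32e-11 = 5.80e24 m/s²

5.80e24 m/s²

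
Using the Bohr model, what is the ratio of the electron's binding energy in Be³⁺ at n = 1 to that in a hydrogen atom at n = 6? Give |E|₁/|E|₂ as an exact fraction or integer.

|E| ∝ Z^2 · n^-2
|E|₁/|E|₂ = (4/1)^2 · (1/6)^-2 = 576

576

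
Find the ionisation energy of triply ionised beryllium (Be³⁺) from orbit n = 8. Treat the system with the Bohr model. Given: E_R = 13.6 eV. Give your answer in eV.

3.40 eV

E_n = −E_R·Z²/n² = −13.6 × 4²/8² eV = -3.40 eV
Ionisation energy = −E_n = 3.40 eV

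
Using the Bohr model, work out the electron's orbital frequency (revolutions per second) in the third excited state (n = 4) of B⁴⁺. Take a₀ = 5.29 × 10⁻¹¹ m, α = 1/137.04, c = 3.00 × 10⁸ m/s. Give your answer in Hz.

2.57 × 10¹⁵ Hz

r = n²a₀/Z = 1.69 × 10⁻¹⁰ m, v = Zαc/n = 2.74 × 10⁶ m/s
f = v/(2πr) = 2.57 × 10¹⁵ Hz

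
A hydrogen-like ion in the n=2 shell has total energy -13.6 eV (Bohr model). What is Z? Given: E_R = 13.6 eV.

E_n = −E_R Z²/n² ⇒ Z² = −E_n n²/E_R = 13.6 × 2² / 13.6 ≈ 4.00
Z = 2

2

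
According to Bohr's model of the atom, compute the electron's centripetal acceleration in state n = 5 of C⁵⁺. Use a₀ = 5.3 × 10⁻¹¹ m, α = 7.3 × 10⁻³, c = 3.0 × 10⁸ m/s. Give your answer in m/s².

3.1 × 10²² m/s²

r = n²a₀/Z = 2.2 × 10⁻¹⁰ m, v = Zαc/n = 2.6 × 10⁶ m/s
a = v²/r = (2.6 × 10⁶)² / 2.2 × 10⁻¹⁰ = 3.1 × 10²² m/s²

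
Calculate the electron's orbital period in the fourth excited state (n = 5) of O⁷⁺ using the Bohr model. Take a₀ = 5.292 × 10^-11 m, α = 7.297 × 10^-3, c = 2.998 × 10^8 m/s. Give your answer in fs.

r = n²a₀/Z = 5²·5.292 × 10^-11/8 = 1.654 × 10^-10 m
v = Zαc/n = 8·0.007297·2.998 × 10^8/5 = 3.500 × 10^6 m/s
T = 2πr/v = 2.969 × 10^-16 s = 0.2969 fs

0.2969 fs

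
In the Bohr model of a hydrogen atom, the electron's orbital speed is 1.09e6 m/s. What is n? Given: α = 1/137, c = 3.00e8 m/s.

v_n = Zαc/n ⇒ n = Zαc/v = 1 × 0.00730 × 3.00e8 / 1.09e6 ≈ 2.01
n = 2

2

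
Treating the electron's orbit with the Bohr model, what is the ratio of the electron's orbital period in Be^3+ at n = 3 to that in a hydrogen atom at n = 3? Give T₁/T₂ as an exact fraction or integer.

T ∝ Z^-2 · n^3
T₁/T₂ = (4/1)^-2 · (3/3)^3 = 1/16

1/16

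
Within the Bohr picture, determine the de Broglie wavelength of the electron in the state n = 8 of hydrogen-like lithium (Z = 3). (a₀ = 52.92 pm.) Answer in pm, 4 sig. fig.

The Bohr quantisation condition is nλ = 2πr_n.
r_n = n²a₀/Z = 1129 pm
λ = 2πr_n/n = 2π·1129/8 = 886.7 pm

886.7 pm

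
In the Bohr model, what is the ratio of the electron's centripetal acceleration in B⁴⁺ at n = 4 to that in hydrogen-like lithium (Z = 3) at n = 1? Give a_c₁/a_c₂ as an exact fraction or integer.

a_c ∝ Z^3 · n^-4
a_c₁/a_c₂ = (5/3)^3 · (4/1)^-4 = 125/6912

125/6912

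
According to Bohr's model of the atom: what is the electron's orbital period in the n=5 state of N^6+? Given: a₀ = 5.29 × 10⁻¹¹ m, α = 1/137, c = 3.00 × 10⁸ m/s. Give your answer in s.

3.87 × 10⁻¹⁶ s

r = n²a₀/Z = 5²·5.29 × 10⁻¹¹/7 = 1.89 × 10⁻¹⁰ m
v = Zαc/n = 7·0.00730·3.00 × 10⁸/5 = 3.07 × 10⁶ m/s
T = 2πr/v = 3.87 × 10⁻¹⁶ s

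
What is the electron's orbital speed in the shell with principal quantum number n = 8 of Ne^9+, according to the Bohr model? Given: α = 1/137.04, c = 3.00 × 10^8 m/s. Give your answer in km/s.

v_n = Zαc/n = 10 × 0.00730 × 3.00 × 10^8 / 8
    = 2740 km/s

2740 km/s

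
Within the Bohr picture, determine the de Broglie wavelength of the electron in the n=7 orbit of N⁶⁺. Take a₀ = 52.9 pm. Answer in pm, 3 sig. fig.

The Bohr quantisation condition is nλ = 2πr_n.
r_n = n²a₀/Z = 370 pm
λ = 2πr_n/n = 2π·370/7 = 332 pm

332 pm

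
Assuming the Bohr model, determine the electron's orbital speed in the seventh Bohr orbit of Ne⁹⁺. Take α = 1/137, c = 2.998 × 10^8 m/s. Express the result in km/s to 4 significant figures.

v_n = Zαc/n = 10 × 0.007299 × 2.998 × 10^8 / 7
    = 3126 km/s

3126 km/s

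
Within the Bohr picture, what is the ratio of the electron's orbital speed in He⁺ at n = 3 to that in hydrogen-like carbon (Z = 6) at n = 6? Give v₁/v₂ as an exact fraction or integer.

v ∝ Z^1 · n^-1
v₁/v₂ = (2/6)^1 · (3/6)^-1 = 2/3

2/3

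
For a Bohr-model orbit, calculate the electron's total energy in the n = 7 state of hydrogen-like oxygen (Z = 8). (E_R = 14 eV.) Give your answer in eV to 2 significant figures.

E_n = −E_R·Z²/n² = −14 × 8²/7² = -18 eV

-18 eV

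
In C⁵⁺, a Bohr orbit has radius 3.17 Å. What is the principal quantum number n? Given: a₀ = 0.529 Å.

6

r_n = n²a₀/Z ⇒ n² = rZ/a₀ = 3.17 × 6 / 0.529 ≈ 35.95
n = 6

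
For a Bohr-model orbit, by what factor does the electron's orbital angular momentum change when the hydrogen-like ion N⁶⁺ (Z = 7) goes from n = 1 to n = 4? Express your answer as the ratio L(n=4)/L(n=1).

4

L = nℏ depends only on n, so L ∝ n.
L(n=4)/L(n=1) = (4/1)^1 = 4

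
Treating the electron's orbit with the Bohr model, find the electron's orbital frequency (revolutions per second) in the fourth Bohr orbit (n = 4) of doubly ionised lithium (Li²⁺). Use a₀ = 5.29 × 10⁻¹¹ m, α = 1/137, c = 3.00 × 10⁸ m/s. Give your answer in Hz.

r = n²a₀/Z = 2.82 × 10⁻¹⁰ m, v = Zαc/n = 1.64 × 10⁶ m/s
f = v/(2πr) = 9.26 × 10¹⁴ Hz

9.26 × 10¹⁴ Hz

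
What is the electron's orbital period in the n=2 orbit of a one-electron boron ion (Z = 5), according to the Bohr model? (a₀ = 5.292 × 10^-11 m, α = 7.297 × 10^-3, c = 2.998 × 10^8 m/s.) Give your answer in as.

48.64 as

r = n²a₀/Z = 2²·5.292 × 10^-11/5 = 4.234 × 10^-11 m
v = Zαc/n = 5·0.007297·2.998 × 10^8/2 = 5.469 × 10^6 m/s
T = 2πr/v = 4.864 × 10^-17 s = 48.64 as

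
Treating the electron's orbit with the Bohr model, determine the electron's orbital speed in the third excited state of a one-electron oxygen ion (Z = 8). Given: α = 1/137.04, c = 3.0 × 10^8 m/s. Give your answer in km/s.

4400 km/s

v_n = Zαc/n = 8 × 0.0073 × 3.0 × 10^8 / 4
    = 4400 km/s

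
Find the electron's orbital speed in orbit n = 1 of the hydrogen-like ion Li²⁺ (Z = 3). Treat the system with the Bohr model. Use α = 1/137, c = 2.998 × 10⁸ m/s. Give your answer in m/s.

v_n = Zαc/n = 3 × 0.007299 × 2.998 × 10⁸ / 1
    = 6.565 × 10⁶ m/s

6.565 × 10⁶ m/s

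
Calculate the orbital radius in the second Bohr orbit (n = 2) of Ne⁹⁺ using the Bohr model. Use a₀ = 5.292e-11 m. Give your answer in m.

r_n = n²a₀/Z = 2² × 5.292e-11 / 10
    = 4 × 5.292e-11 / 10 = 2.117e-11 m

2.117e-11 m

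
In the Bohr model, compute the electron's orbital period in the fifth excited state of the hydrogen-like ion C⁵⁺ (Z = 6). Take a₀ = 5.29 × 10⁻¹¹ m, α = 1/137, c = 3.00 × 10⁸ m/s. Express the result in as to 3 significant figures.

r = n²a₀/Z = 6²·5.29 × 10⁻¹¹/6 = 3.17 × 10⁻¹⁰ m
v = Zαc/n = 6·0.00730·3.00 × 10⁸/6 = 2.19 × 10⁶ m/s
T = 2πr/v = 9.11 × 10⁻¹⁶ s = 911 as

911 as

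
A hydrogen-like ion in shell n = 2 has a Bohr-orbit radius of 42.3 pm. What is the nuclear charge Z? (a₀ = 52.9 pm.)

r_n = n²a₀/Z ⇒ Z = n²a₀/r = 2² × 52.9 / 42.3 ≈ 5.00
Z = 5

5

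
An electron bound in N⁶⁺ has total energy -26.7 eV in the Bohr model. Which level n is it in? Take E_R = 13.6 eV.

5

E_n = −E_R Z²/n² ⇒ n² = E_R Z²/(−E_n) = 13.6 × 7² / 26.7 ≈ 24.96
n = 5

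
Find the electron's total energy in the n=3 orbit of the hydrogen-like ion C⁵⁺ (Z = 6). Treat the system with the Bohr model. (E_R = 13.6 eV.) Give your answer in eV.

E_n = −E_R·Z²/n² = −13.6 × 6²/3² = -54.4 eV

-54.4 eV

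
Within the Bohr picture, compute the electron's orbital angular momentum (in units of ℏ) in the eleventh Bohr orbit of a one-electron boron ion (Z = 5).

11

L_n = nℏ, so L/ℏ = n = 11.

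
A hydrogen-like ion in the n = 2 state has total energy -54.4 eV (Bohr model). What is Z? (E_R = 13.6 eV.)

4

E_n = −E_R Z²/n² ⇒ Z² = −E_n n²/E_R = 54.4 × 2² / 13.6 ≈ 16.00
Z = 4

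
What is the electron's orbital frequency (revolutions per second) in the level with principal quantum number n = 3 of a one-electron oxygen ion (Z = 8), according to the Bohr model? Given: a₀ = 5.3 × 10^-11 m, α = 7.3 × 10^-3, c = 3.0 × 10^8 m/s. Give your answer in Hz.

1.6 × 10^16 Hz

r = n²a₀/Z = 6.0 × 10^-11 m, v = Zαc/n = 5.8 × 10^6 m/s
f = v/(2πr) = 1.6 × 10^16 Hz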